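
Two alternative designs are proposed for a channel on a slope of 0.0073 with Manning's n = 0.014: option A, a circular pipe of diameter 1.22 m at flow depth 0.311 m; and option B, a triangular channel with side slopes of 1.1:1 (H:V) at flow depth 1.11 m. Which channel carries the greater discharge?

Channel A: For a circular section of diameter D = 1.22 m at depth y = 0.311 m, the central angle is θ = 2 arccos(1 − 2y/D) = 2.117 rad. Then A = (D²/8)(θ − sin θ) = 0.2349 m² and P = Dθ/2 = 1.291 m. Hydraulic radius R = A/P = 0.2349/1.291 = 0.1819 m. Q_A = (1/0.014)·0.2349·0.1819^(2/3)·√0.0073 = 0.4602 m³/s.
Channel B: For a triangular section with side slope z = 1.1: A = zy² = 1.1×1.11² = 1.355 m²; P = 2y√(1+z²) = 2×1.11×1.487 = 3.3 m. Hydraulic radius R = A/P = 1.355/3.3 = 0.4107 m. Q_B = (1/0.014)·1.355·0.4107^(2/3)·√0.0073 = 4.57 m³/s.
Q_A = 0.4602 m³/s vs Q_B = 4.57 m³/s, so channel B carries more.

channel B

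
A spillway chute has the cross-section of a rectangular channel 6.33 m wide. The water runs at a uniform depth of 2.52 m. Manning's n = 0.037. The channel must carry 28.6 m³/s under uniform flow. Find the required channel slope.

Flow area A = b·y = 6.33 × 2.52 = 15.95 m². Wetted perimeter P = b + 2y = 6.33 + 2×2.52 = 11.37 m.
Hydraulic radius R = A/P = 15.95/11.37 = 1.403 m.
From Manning's equation, S = [nQ / (1 A R^(2/3))]² = [0.037 × 28.6 / (1 × 15.95 × 1.403^(2/3))]² = 0.0028.

S = 0.0028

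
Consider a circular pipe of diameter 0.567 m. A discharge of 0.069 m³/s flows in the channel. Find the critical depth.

At critical depth, Q² T / (g A³) = 1, i.e. A³/T = Q²/g = 0.069²/9.81 = 0.0004853.
Trying y = 0.187 m: A³/T = 0.000718 — over.
Trying y = 0.135 m: A³/T = 0.0002025 — short.
Trying y = 0.169 m: A³/T = 0.0004852 — matches.

y_c = 0.169 m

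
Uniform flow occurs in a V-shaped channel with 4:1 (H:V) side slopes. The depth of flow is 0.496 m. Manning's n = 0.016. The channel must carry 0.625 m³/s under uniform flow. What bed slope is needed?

For a triangular section with side slope z = 4: A = zy² = 4×0.496² = 0.9841 m²; P = 2y√(1+z²) = 2×0.496×4.123 = 4.09 m.
Hydraulic radius R = A/P = 0.9841/4.09 = 0.2406 m.
From Manning's equation, S = [nQ / (1 A R^(2/3))]² = [0.016 × 0.625 / (1 × 0.9841 × 0.2406^(2/3))]² = 0.00069.

S = 0.00069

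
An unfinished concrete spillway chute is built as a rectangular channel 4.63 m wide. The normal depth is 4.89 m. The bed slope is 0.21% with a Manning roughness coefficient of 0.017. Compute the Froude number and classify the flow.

Flow area A = b·y = 4.63 × 4.89 = 22.64 m². Wetted perimeter P = b + 2y = 4.63 + 2×4.89 = 14.41 m.
Hydraulic radius R = A/P = 22.64/14.41 = 1.571 m.
V = (1/n) R^(2/3) √S = (1/0.017) × 1.571^(2/3) × √0.0021 = 3.643 m/s. Hydraulic depth D_h = A/T = 22.64/4.63 = 4.89 m.
Froude number Fr = V/√(g·D_h) = 3.643/√(9.81×4.89) = 0.526, which is less than 1, so the flow is subcritical.

subcritical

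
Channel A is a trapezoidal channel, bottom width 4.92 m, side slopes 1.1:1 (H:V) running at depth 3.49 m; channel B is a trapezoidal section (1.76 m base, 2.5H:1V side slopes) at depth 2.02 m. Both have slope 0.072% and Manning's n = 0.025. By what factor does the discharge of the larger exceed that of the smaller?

Channel A: With bottom width b = 4.92 m and side slope z = 1.1: A = (b + zy)y = (4.92 + 1.1×3.49)×3.49 = 30.57 m²; P = b + 2y√(1+z²) = 4.92 + 2×3.49×1.487 = 15.3 m. Hydraulic radius R = A/P = 30.57/15.3 = 1.998 m. Q_A = (1/0.025)·30.57·1.998^(2/3)·√0.00072 = 52.06 m³/s.
Channel B: With bottom width b = 1.76 m and side slope z = 2.5: A = (b + zy)y = (1.76 + 2.5×2.02)×2.02 = 13.76 m²; P = b + 2y√(1+z²) = 1.76 + 2×2.02×2.693 = 12.64 m. Hydraulic radius R = A/P = 13.76/12.64 = 1.088 m. Q_B = (1/0.025)·13.76·1.088^(2/3)·√0.00072 = 15.62 m³/s.
The larger discharge is 52.06 m³/s and the smaller is 15.62 m³/s; the ratio is 3.33.

3.33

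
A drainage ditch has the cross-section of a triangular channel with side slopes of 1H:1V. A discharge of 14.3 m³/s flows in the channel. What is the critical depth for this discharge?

At critical depth, Q² T / (g A³) = 1, i.e. A³/T = Q²/g = 14.3²/9.81 = 20.85.
At y = 1.57 m: A³/T = 4.769 — short.
At y = 2.35 m: A³/T = 35.84 — over.
At y = 2.11 m: A³/T = 20.91 — matches.

y_c = 2.11 m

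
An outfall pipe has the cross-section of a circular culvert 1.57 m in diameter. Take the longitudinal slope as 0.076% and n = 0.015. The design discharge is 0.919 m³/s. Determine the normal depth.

y_n = 0.768 m

Manning's equation rearranged: A R^(2/3) = nQ / (1·√S) = 0.015 × 0.919 / (√0.00076) = 0.5.
At y = 0.83 m: A R^(2/3) = 0.5697 — over.
At y = 0.768 m: A R^(2/3) = 0.4999 — ≈ 0.5.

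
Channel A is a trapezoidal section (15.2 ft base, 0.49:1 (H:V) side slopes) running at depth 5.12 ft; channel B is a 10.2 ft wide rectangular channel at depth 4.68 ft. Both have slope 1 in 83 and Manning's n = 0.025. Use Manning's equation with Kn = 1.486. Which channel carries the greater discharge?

channel A

Channel A: With bottom width b = 15.2 ft and side slope z = 0.49: A = (b + zy)y = (15.2 + 0.49×5.12)×5.12 = 90.67 ft²; P = b + 2y√(1+z²) = 15.2 + 2×5.12×1.114 = 26.6 ft. Hydraulic radius R = A/P = 90.67/26.6 = 3.408 ft. Q_A = (1.486/0.025)·90.67·3.408^(2/3)·√0.01205 = 1340 ft³/s.
Channel B: Flow area A = b·y = 10.2 × 4.68 = 47.74 ft². Wetted perimeter P = b + 2y = 10.2 + 2×4.68 = 19.56 ft. Hydraulic radius R = A/P = 47.74/19.56 = 2.44 ft. Q_B = (1.486/0.025)·47.74·2.44^(2/3)·√0.01205 = 564.6 ft³/s.
Q_A = 1340 ft³/s vs Q_B = 564.6 ft³/s, so channel A carries more.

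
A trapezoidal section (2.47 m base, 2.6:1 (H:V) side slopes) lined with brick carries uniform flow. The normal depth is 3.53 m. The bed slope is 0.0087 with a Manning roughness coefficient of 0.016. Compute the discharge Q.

Q = 362 m³/s

With bottom width b = 2.47 m and side slope z = 2.6: A = (b + zy)y = (2.47 + 2.6×3.53)×3.53 = 41.12 m²; P = b + 2y√(1+z²) = 2.47 + 2×3.53×2.786 = 22.14 m.
Hydraulic radius R = A/P = 41.12/22.14 = 1.857 m.
Manning's equation: Q = (1/n) A R^(2/3) S^(1/2) = (1/0.016) × 41.12 × 1.857^(2/3) × 0.0087^(1/2) = 362 m³/s.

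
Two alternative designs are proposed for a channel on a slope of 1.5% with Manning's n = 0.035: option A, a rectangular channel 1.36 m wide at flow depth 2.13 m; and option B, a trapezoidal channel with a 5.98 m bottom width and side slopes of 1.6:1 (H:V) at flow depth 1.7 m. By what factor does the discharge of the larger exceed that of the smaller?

8.93

Channel A: Flow area A = b·y = 1.36 × 2.13 = 2.897 m². Wetted perimeter P = b + 2y = 1.36 + 2×2.13 = 5.62 m. Hydraulic radius R = A/P = 2.897/5.62 = 0.5154 m. Q_A = (1/0.035)·2.897·0.5154^(2/3)·√0.015 = 6.517 m³/s.
Channel B: With bottom width b = 5.98 m and side slope z = 1.6: A = (b + zy)y = (5.98 + 1.6×1.7)×1.7 = 14.79 m²; P = b + 2y√(1+z²) = 5.98 + 2×1.7×1.887 = 12.4 m. Hydraulic radius R = A/P = 14.79/12.4 = 1.193 m. Q_B = (1/0.035)·14.79·1.193^(2/3)·√0.015 = 58.22 m³/s.
The larger discharge is 58.22 m³/s and the smaller is 6.517 m³/s; the ratio is 8.93.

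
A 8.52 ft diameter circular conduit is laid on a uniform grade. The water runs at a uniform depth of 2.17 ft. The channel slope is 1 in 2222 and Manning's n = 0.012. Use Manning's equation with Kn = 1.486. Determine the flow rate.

Q = 35.2 ft³/s

For a circular section of diameter D = 8.52 ft at depth y = 2.17 ft, the central angle is θ = 2 arccos(1 − 2y/D) = 2.116 rad. Then A = (D²/8)(θ − sin θ) = 11.44 ft² and P = Dθ/2 = 9.014 ft.
Hydraulic radius R = A/P = 11.44/9.014 = 1.269 ft.
Manning's equation: Q = (1.486/n) A R^(2/3) S^(1/2) = (1.486/0.012) × 11.44 × 1.269^(2/3) × 0.00045^(1/2) = 35.2 ft³/s.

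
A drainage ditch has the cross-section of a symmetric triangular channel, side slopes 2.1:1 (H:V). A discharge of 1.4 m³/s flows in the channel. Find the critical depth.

At critical depth, Q² T / (g A³) = 1, i.e. A³/T = Q²/g = 1.4²/9.81 = 0.1998.
Try y = 0.712 m: A³/T = 0.4035 — high.
Try y = 0.424 m: A³/T = 0.03022 — low.
Try y = 0.619 m: A³/T = 0.2004 — close enough.

y_c = 0.619 m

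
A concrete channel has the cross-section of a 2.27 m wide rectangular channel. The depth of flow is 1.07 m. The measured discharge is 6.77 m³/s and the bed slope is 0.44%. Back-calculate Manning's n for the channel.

Flow area A = b·y = 2.27 × 1.07 = 2.429 m². Wetted perimeter P = b + 2y = 2.27 + 2×1.07 = 4.41 m.
Hydraulic radius R = A/P = 2.429/4.41 = 0.5508 m.
Rearranging Manning's equation: n = (1/Q) A R^(2/3) S^(1/2) = (1/6.77) × 2.429 × 0.5508^(2/3) × √0.0044 = 0.016.

n = 0.016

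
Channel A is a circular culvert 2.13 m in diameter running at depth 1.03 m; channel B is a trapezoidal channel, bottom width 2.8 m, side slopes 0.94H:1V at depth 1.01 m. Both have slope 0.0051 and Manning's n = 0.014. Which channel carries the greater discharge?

channel B

Channel A: For a circular section of diameter D = 2.13 m at depth y = 1.03 m, the central angle is θ = 2 arccos(1 − 2y/D) = 3.076 rad. Then A = (D²/8)(θ − sin θ) = 1.707 m² and P = Dθ/2 = 3.276 m. Hydraulic radius R = A/P = 1.707/3.276 = 0.5211 m. Q_A = (1/0.014)·1.707·0.5211^(2/3)·√0.0051 = 5.639 m³/s.
Channel B: With bottom width b = 2.8 m and side slope z = 0.94: A = (b + zy)y = (2.8 + 0.94×1.01)×1.01 = 3.787 m²; P = b + 2y√(1+z²) = 2.8 + 2×1.01×1.372 = 5.572 m. Hydraulic radius R = A/P = 3.787/5.572 = 0.6796 m. Q_B = (1/0.014)·3.787·0.6796^(2/3)·√0.0051 = 14.93 m³/s.
Q_A = 5.639 m³/s vs Q_B = 14.93 m³/s, so channel B carries more.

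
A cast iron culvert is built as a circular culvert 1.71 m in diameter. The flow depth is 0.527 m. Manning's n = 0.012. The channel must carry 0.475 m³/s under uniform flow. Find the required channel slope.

For a circular section of diameter D = 1.71 m at depth y = 0.527 m, the central angle is θ = 2 arccos(1 − 2y/D) = 2.354 rad. Then A = (D²/8)(θ − sin θ) = 0.6015 m² and P = Dθ/2 = 2.013 m.
Hydraulic radius R = A/P = 0.6015/2.013 = 0.2988 m.
From Manning's equation, S = [nQ / (1 A R^(2/3))]² = [0.012 × 0.475 / (1 × 0.6015 × 0.2988^(2/3))]² = 0.000449.

S = 0.000449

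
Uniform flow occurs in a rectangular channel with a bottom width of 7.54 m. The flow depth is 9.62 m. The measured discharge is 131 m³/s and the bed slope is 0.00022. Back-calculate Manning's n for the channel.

Flow area A = b·y = 7.54 × 9.62 = 72.53 m². Wetted perimeter P = b + 2y = 7.54 + 2×9.62 = 26.78 m.
Hydraulic radius R = A/P = 72.53/26.78 = 2.709 m.
Rearranging Manning's equation: n = (1/Q) A R^(2/3) S^(1/2) = (1/131) × 72.53 × 2.709^(2/3) × √0.00022 = 0.016.

n = 0.016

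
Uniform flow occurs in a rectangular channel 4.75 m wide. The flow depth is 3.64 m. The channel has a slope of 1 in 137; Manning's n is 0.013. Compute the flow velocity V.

Flow area A = b·y = 4.75 × 3.64 = 17.29 m². Wetted perimeter P = b + 2y = 4.75 + 2×3.64 = 12.03 m.
Hydraulic radius R = A/P = 17.29/12.03 = 1.437 m.
From Manning's equation, V = (1/n) R^(2/3) S^(1/2) = (1/0.013) × 1.437^(2/3) × 0.007299^(1/2) = 8.37 m/s.

V = 8.37 m/s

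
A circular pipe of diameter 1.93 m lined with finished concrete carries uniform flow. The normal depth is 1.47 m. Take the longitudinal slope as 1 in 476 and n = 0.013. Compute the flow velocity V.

For a circular section of diameter D = 1.93 m at depth y = 1.47 m, the central angle is θ = 2 arccos(1 − 2y/D) = 4.243 rad. Then A = (D²/8)(θ − sin θ) = 2.391 m² and P = Dθ/2 = 4.095 m.
Hydraulic radius R = A/P = 2.391/4.095 = 0.5839 m.
From Manning's equation, V = (1/n) R^(2/3) S^(1/2) = (1/0.013) × 0.5839^(2/3) × 0.002101^(1/2) = 2.46 m/s.

V = 2.46 m/s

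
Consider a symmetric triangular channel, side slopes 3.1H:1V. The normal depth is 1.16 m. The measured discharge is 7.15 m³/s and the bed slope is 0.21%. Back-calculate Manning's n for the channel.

For a triangular section with side slope z = 3.1: A = zy² = 3.1×1.16² = 4.171 m²; P = 2y√(1+z²) = 2×1.16×3.257 = 7.557 m.
Hydraulic radius R = A/P = 4.171/7.557 = 0.552 m.
Rearranging Manning's equation: n = (1/Q) A R^(2/3) S^(1/2) = (1/7.15) × 4.171 × 0.552^(2/3) × √0.0021 = 0.018.

n = 0.018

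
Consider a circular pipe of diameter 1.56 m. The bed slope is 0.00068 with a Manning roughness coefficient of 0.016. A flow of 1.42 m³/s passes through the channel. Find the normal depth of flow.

y_n = 1.11 m

Manning's equation rearranged: A R^(2/3) = nQ / (1·√S) = 0.016 × 1.42 / (√0.00068) = 0.8713.
At y = 1.21 m: A R^(2/3) = 0.966 — over.
At y = 1.11 m: A R^(2/3) = 0.8724 — ≈ 0.8713.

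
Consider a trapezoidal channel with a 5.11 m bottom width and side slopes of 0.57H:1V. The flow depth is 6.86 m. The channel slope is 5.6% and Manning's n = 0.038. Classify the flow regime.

supercritical

With bottom width b = 5.11 m and side slope z = 0.57: A = (b + zy)y = (5.11 + 0.57×6.86)×6.86 = 61.88 m²; P = b + 2y√(1+z²) = 5.11 + 2×6.86×1.151 = 20.9 m.
Hydraulic radius R = A/P = 61.88/20.9 = 2.96 m.
V = (1/n) R^(2/3) √S = (1/0.038) × 2.96^(2/3) × √0.056 = 12.84 m/s. Hydraulic depth D_h = A/T = 61.88/12.93 = 4.786 m.
Froude number Fr = V/√(g·D_h) = 12.84/√(9.81×4.786) = 1.87, which is greater than 1, so the flow is supercritical.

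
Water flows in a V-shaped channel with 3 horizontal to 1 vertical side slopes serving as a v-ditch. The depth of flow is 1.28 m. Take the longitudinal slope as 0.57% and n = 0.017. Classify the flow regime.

For a triangular section with side slope z = 3: A = zy² = 3×1.28² = 4.915 m²; P = 2y√(1+z²) = 2×1.28×3.162 = 8.095 m.
Hydraulic radius R = A/P = 4.915/8.095 = 0.6072 m.
V = (1/n) R^(2/3) √S = (1/0.017) × 0.6072^(2/3) × √0.0057 = 3.184 m/s. Hydraulic depth D_h = A/T = 4.915/7.68 = 0.64 m.
Froude number Fr = V/√(g·D_h) = 3.184/√(9.81×0.64) = 1.27, which is greater than 1, so the flow is supercritical.

supercritical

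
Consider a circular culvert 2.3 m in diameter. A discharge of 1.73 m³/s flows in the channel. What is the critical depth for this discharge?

y_c = 0.594 m

At critical depth, Q² T / (g A³) = 1, i.e. A³/T = Q²/g = 1.73²/9.81 = 0.3051.
Trying y = 0.754 m: A³/T = 0.7704 — too large.
Trying y = 0.594 m: A³/T = 0.3054 — close enough.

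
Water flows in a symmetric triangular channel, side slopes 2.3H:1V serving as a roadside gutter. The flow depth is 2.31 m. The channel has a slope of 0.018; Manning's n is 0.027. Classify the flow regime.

supercritical

For a triangular section with side slope z = 2.3: A = zy² = 2.3×2.31² = 12.27 m²; P = 2y√(1+z²) = 2×2.31×2.508 = 11.59 m.
Hydraulic radius R = A/P = 12.27/11.59 = 1.059 m.
V = (1/n) R^(2/3) √S = (1/0.027) × 1.059^(2/3) × √0.018 = 5.163 m/s. Hydraulic depth D_h = A/T = 12.27/10.63 = 1.155 m.
Froude number Fr = V/√(g·D_h) = 5.163/√(9.81×1.155) = 1.53, which is greater than 1, so the flow is supercritical.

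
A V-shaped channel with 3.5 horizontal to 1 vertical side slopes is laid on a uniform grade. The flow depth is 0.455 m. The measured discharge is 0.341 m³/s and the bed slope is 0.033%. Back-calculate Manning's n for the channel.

For a triangular section with side slope z = 3.5: A = zy² = 3.5×0.455² = 0.7246 m²; P = 2y√(1+z²) = 2×0.455×3.64 = 3.312 m.
Hydraulic radius R = A/P = 0.7246/3.312 = 0.2187 m.
Rearranging Manning's equation: n = (1/Q) A R^(2/3) S^(1/2) = (1/0.341) × 0.7246 × 0.2187^(2/3) × √0.00033 = 0.014.

n = 0.014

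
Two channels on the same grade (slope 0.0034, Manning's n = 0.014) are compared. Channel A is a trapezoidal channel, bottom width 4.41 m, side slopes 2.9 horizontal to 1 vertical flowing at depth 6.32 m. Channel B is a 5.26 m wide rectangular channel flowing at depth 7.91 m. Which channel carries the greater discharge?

channel A

Channel A: With bottom width b = 4.41 m and side slope z = 2.9: A = (b + zy)y = (4.41 + 2.9×6.32)×6.32 = 143.7 m²; P = b + 2y√(1+z²) = 4.41 + 2×6.32×3.068 = 43.18 m. Hydraulic radius R = A/P = 143.7/43.18 = 3.328 m. Q_A = (1/0.014)·143.7·3.328^(2/3)·√0.0034 = 1334 m³/s.
Channel B: Flow area A = b·y = 5.26 × 7.91 = 41.61 m². Wetted perimeter P = b + 2y = 5.26 + 2×7.91 = 21.08 m. Hydraulic radius R = A/P = 41.61/21.08 = 1.974 m. Q_B = (1/0.014)·41.61·1.974^(2/3)·√0.0034 = 272.7 m³/s.
Q_A = 1334 m³/s vs Q_B = 272.7 m³/s, so channel A carries more.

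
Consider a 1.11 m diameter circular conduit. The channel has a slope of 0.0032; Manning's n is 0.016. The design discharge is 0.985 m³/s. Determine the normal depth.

Manning's equation rearranged: A R^(2/3) = nQ / (1·√S) = 0.016 × 0.985 / (√0.0032) = 0.2786.
Trying y = 0.578 m: A R^(2/3) = 0.2204 — too small.
Trying y = 0.816 m: A R^(2/3) = 0.3666 — too large.
Trying y = 0.669 m: A R^(2/3) = 0.2785 — close enough.

y_n = 0.669 m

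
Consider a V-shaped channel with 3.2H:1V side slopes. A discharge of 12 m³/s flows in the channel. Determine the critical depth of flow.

y_c = 1.23 m

At critical depth, Q² T / (g A³) = 1, i.e. A³/T = Q²/g = 12²/9.81 = 14.68.
Trying y = 0.963 m: A³/T = 4.24 — low.
Trying y = 1.58 m: A³/T = 50.41 — high.
Trying y = 1.23 m: A³/T = 14.41 — close enough.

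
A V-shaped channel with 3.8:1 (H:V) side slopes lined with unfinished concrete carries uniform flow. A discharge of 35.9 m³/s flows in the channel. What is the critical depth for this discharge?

At critical depth, Q² T / (g A³) = 1, i.e. A³/T = Q²/g = 35.9²/9.81 = 131.4.
Try y = 1.45 m: A³/T = 46.28 — low.
Try y = 2.09 m: A³/T = 287.9 — high.
Try y = 1.79 m: A³/T = 132.7 — matches.

y_c = 1.79 m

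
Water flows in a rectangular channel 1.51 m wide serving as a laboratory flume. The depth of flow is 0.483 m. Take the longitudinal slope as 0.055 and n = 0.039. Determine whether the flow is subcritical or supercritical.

Flow area A = b·y = 1.51 × 0.483 = 0.7293 m². Wetted perimeter P = b + 2y = 1.51 + 2×0.483 = 2.476 m.
Hydraulic radius R = A/P = 0.7293/2.476 = 0.2946 m.
V = (1/n) R^(2/3) √S = (1/0.039) × 0.2946^(2/3) × √0.055 = 2.662 m/s. Hydraulic depth D_h = A/T = 0.7293/1.51 = 0.483 m.
Froude number Fr = V/√(g·D_h) = 2.662/√(9.81×0.483) = 1.22, which is greater than 1, so the flow is supercritical.

supercritical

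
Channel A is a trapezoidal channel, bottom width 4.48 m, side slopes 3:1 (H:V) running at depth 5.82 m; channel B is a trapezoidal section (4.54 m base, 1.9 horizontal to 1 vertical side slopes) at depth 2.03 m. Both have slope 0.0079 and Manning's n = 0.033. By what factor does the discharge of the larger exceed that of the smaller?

Channel A: With bottom width b = 4.48 m and side slope z = 3: A = (b + zy)y = (4.48 + 3×5.82)×5.82 = 127.7 m²; P = b + 2y√(1+z²) = 4.48 + 2×5.82×3.162 = 41.29 m. Hydraulic radius R = A/P = 127.7/41.29 = 3.093 m. Q_A = (1/0.033)·127.7·3.093^(2/3)·√0.0079 = 730 m³/s.
Channel B: With bottom width b = 4.54 m and side slope z = 1.9: A = (b + zy)y = (4.54 + 1.9×2.03)×2.03 = 17.05 m²; P = b + 2y√(1+z²) = 4.54 + 2×2.03×2.147 = 13.26 m. Hydraulic radius R = A/P = 17.05/13.26 = 1.286 m. Q_B = (1/0.033)·17.05·1.286^(2/3)·√0.0079 = 54.29 m³/s.
The larger discharge is 730 m³/s and the smaller is 54.29 m³/s; the ratio is 13.4.

13.4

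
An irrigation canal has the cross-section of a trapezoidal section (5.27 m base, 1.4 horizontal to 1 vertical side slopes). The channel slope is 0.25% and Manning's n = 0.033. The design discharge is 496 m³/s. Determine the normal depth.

y_n = 7.94 m

Manning's equation rearranged: A R^(2/3) = nQ / (1·√S) = 0.033 × 496 / (√0.0025) = 327.4.
Trying y = 9.32 m: A R^(2/3) = 470.3 — high.
Trying y = 7.94 m: A R^(2/3) = 327.4 — close enough.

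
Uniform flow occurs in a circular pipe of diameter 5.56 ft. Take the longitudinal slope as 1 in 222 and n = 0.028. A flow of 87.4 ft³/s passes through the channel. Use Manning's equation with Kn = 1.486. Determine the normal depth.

Manning's equation rearranged: A R^(2/3) = nQ / (1.486·√S) = 0.028 × 87.4 / (1.486 × √0.004505) = 24.54.
Try y = 4.65 ft: A R^(2/3) = 30.77 — high.
Try y = 2.73 ft: A R^(2/3) = 14.66 — low.
Try y = 3.8 ft: A R^(2/3) = 24.53 — matches.

y_n = 3.8 ft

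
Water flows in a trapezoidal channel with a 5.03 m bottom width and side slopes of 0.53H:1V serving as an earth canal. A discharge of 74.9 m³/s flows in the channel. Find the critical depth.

y_c = 2.57 m

At critical depth, Q² T / (g A³) = 1, i.e. A³/T = Q²/g = 74.9²/9.81 = 571.9.
Try y = 3.27 m: A³/T = 1273 — high.
Try y = 1.86 m: A³/T = 200.1 — low.
Try y = 2.57 m: A³/T = 571.7 — ≈ 571.9.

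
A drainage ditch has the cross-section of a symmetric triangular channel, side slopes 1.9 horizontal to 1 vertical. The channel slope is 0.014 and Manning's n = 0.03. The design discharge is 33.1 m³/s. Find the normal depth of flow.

y_n = 2.14 m

Manning's equation rearranged: A R^(2/3) = nQ / (1·√S) = 0.03 × 33.1 / (√0.014) = 8.392.
Trying y = 2.62 m: A R^(2/3) = 14.39 — too large.
Trying y = 1.74 m: A R^(2/3) = 4.832 — too small.
Trying y = 2.14 m: A R^(2/3) = 8.39 — close enough.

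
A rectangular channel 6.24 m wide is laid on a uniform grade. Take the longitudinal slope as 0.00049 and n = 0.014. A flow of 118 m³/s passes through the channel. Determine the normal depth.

Manning's equation rearranged: A R^(2/3) = nQ / (1·√S) = 0.014 × 118 / (√0.00049) = 74.63.
At y = 6.35 m: A R^(2/3) = 64.82 — low.
At y = 9.11 m: A R^(2/3) = 99.74 — high.
At y = 7.13 m: A R^(2/3) = 74.58 — ≈ 74.63.

y_n = 7.13 m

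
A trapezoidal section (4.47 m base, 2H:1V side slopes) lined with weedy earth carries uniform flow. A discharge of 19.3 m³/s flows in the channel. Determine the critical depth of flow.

At critical depth, Q² T / (g A³) = 1, i.e. A³/T = Q²/g = 19.3²/9.81 = 37.97.
Trying y = 1.25 m: A³/T = 69.84 — over.
Trying y = 0.827 m: A³/T = 16.7 — short.
Trying y = 1.05 m: A³/T = 37.87 — close enough.

y_c = 1.05 m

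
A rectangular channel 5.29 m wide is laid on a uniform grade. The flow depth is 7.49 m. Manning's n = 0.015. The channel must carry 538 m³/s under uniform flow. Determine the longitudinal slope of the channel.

S = 0.017

Flow area A = b·y = 5.29 × 7.49 = 39.62 m². Wetted perimeter P = b + 2y = 5.29 + 2×7.49 = 20.27 m.
Hydraulic radius R = A/P = 39.62/20.27 = 1.955 m.
From Manning's equation, S = [nQ / (1 A R^(2/3))]² = [0.015 × 538 / (1 × 39.62 × 1.955^(2/3))]² = 0.017.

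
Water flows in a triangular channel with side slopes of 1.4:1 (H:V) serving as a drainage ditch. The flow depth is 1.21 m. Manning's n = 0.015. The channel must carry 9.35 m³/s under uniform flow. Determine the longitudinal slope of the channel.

S = 0.012

For a triangular section with side slope z = 1.4: A = zy² = 1.4×1.21² = 2.05 m²; P = 2y√(1+z²) = 2×1.21×1.72 = 4.164 m.
Hydraulic radius R = A/P = 2.05/4.164 = 0.4923 m.
From Manning's equation, S = [nQ / (1 A R^(2/3))]² = [0.015 × 9.35 / (1 × 2.05 × 0.4923^(2/3))]² = 0.012.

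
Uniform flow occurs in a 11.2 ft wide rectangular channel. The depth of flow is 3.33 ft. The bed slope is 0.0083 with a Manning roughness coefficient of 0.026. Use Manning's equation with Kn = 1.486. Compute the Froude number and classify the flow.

Flow area A = b·y = 11.2 × 3.33 = 37.3 ft². Wetted perimeter P = b + 2y = 11.2 + 2×3.33 = 17.86 ft.
Hydraulic radius R = A/P = 37.3/17.86 = 2.088 ft.
V = (1.486/n) R^(2/3) √S = (1.486/0.026) × 2.088^(2/3) × √0.0083 = 8.507 ft/s. Hydraulic depth D_h = A/T = 37.3/11.2 = 3.33 ft.
Froude number Fr = V/√(g·D_h) = 8.507/√(32.2×3.33) = 0.822, which is less than 1, so the flow is subcritical.

subcritical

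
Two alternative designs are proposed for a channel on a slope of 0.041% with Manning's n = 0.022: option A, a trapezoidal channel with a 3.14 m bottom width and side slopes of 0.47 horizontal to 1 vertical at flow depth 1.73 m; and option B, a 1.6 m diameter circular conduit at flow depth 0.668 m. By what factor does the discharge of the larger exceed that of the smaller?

17

Channel A: With bottom width b = 3.14 m and side slope z = 0.47: A = (b + zy)y = (3.14 + 0.47×1.73)×1.73 = 6.839 m²; P = b + 2y√(1+z²) = 3.14 + 2×1.73×1.105 = 6.963 m. Hydraulic radius R = A/P = 6.839/6.963 = 0.9822 m. Q_A = (1/0.022)·6.839·0.9822^(2/3)·√0.00041 = 6.219 m³/s.
Channel B: For a circular section of diameter D = 1.6 m at depth y = 0.668 m, the central angle is θ = 2 arccos(1 − 2y/D) = 2.81 rad. Then A = (D²/8)(θ − sin θ) = 0.7951 m² and P = Dθ/2 = 2.248 m. Hydraulic radius R = A/P = 0.7951/2.248 = 0.3537 m. Q_B = (1/0.022)·0.7951·0.3537^(2/3)·√0.00041 = 0.366 m³/s.
The larger discharge is 6.219 m³/s and the smaller is 0.366 m³/s; the ratio is 17.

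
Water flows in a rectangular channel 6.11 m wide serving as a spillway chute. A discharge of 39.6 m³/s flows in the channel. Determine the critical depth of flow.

y_c = 1.62 m

For a rectangular channel, critical depth y_c = (q²/g)^(1/3) where q = Q/b = 39.6/6.11 = 6.481 m²/s.
So y_c = (6.481²/9.81)^(1/3) = 1.62 m.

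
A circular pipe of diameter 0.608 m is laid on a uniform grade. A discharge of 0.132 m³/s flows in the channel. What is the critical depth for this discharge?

At critical depth, Q² T / (g A³) = 1, i.e. A³/T = Q²/g = 0.132²/9.81 = 0.001776.
Trying y = 0.188 m: A³/T = 0.0007932 — too small.
Trying y = 0.294 m: A³/T = 0.004428 — too large.
Trying y = 0.232 m: A³/T = 0.001786 — matches.

y_c = 0.232 m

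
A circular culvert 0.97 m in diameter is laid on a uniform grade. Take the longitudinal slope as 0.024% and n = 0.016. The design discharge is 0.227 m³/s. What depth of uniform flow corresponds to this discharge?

y_n = 0.666 m

Manning's equation rearranged: A R^(2/3) = nQ / (1·√S) = 0.016 × 0.227 / (√0.00024) = 0.2344.
At y = 0.829 m: A R^(2/3) = 0.2973 — over.
At y = 0.553 m: A R^(2/3) = 0.1783 — short.
At y = 0.666 m: A R^(2/3) = 0.2345 — close enough.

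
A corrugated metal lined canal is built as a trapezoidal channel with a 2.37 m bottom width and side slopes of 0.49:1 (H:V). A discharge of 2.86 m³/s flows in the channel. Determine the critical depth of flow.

At critical depth, Q² T / (g A³) = 1, i.e. A³/T = Q²/g = 2.86²/9.81 = 0.8338.
At y = 0.56 m: A³/T = 1.113 — high.
At y = 0.38 m: A³/T = 0.3342 — low.
At y = 0.511 m: A³/T = 0.8363 — close enough.

y_c = 0.511 m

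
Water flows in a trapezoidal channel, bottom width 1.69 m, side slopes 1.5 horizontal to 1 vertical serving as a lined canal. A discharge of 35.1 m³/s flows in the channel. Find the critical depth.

At critical depth, Q² T / (g A³) = 1, i.e. A³/T = Q²/g = 35.1²/9.81 = 125.6.
Try y = 2.6 m: A³/T = 323.5 — over.
Try y = 1.64 m: A³/T = 47.7 — short.
Try y = 2.08 m: A³/T = 126.3 — matches.

y_c = 2.08 m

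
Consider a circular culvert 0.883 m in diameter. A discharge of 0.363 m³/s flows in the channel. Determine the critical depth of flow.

At critical depth, Q² T / (g A³) = 1, i.e. A³/T = Q²/g = 0.363²/9.81 = 0.01343.
Trying y = 0.266 m: A³/T = 0.004632 — too small.
Trying y = 0.42 m: A³/T = 0.02686 — too large.
Trying y = 0.351 m: A³/T = 0.0135 — close enough.

y_c = 0.351 m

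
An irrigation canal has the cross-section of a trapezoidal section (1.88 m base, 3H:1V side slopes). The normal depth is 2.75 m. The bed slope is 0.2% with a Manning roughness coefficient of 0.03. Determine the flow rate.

Q = 53.1 m³/s

With bottom width b = 1.88 m and side slope z = 3: A = (b + zy)y = (1.88 + 3×2.75)×2.75 = 27.86 m²; P = b + 2y√(1+z²) = 1.88 + 2×2.75×3.162 = 19.27 m.
Hydraulic radius R = A/P = 27.86/19.27 = 1.445 m.
Manning's equation: Q = (1/n) A R^(2/3) S^(1/2) = (1/0.03) × 27.86 × 1.445^(2/3) × 0.002^(1/2) = 53.1 m³/s.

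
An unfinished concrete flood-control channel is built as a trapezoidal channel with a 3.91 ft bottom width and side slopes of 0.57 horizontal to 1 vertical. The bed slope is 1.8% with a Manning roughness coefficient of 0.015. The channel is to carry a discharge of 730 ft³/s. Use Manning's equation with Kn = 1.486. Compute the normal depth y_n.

Manning's equation rearranged: A R^(2/3) = nQ / (1.486·√S) = 0.015 × 730 / (1.486 × √0.018) = 54.92.
At y = 5.82 ft: A R^(2/3) = 76.03 — over.
At y = 4.9 ft: A R^(2/3) = 54.92 — matches.

y_n = 4.9 ft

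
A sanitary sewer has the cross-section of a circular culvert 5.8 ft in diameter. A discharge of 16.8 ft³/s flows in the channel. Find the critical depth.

At critical depth, Q² T / (g A³) = 1, i.e. A³/T = Q²/g = 16.8²/32.2 = 8.765.
Trying y = 0.793 ft: A³/T = 2.572 — low.
Trying y = 1.08 ft: A³/T = 8.669 — matches.

y_c = 1.08 ft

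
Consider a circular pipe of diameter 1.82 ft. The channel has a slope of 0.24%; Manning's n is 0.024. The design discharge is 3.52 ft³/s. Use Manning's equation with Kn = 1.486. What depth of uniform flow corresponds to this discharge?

y_n = 1.18 ft

Manning's equation rearranged: A R^(2/3) = nQ / (1.486·√S) = 0.024 × 3.52 / (1.486 × √0.0024) = 1.16.
At y = 1.39 ft: A R^(2/3) = 1.433 — high.
At y = 0.905 ft: A R^(2/3) = 0.7623 — low.
At y = 1.18 ft: A R^(2/3) = 1.16 — ≈ 1.16.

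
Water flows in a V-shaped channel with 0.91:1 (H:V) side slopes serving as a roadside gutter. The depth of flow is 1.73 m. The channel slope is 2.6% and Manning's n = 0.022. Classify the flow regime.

For a triangular section with side slope z = 0.91: A = zy² = 0.91×1.73² = 2.724 m²; P = 2y√(1+z²) = 2×1.73×1.352 = 4.678 m.
Hydraulic radius R = A/P = 2.724/4.678 = 0.5822 m.
V = (1/n) R^(2/3) √S = (1/0.022) × 0.5822^(2/3) × √0.026 = 5.11 m/s. Hydraulic depth D_h = A/T = 2.724/3.149 = 0.865 m.
Froude number Fr = V/√(g·D_h) = 5.11/√(9.81×0.865) = 1.75, which is greater than 1, so the flow is supercritical.

supercritical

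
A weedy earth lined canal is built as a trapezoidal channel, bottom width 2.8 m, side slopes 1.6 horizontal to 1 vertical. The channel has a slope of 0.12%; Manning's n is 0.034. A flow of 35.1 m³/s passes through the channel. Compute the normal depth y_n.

y_n = 3.13 m

Manning's equation rearranged: A R^(2/3) = nQ / (1·√S) = 0.034 × 35.1 / (√0.0012) = 34.45.
Trying y = 2.64 m: A R^(2/3) = 23.79 — low.
Trying y = 3.59 m: A R^(2/3) = 46.66 — high.
Trying y = 3.13 m: A R^(2/3) = 34.44 — close enough.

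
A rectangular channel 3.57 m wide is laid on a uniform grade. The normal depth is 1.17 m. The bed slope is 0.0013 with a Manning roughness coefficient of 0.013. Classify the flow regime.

Flow area A = b·y = 3.57 × 1.17 = 4.177 m². Wetted perimeter P = b + 2y = 3.57 + 2×1.17 = 5.91 m.
Hydraulic radius R = A/P = 4.177/5.91 = 0.7068 m.
V = (1/n) R^(2/3) √S = (1/0.013) × 0.7068^(2/3) × √0.0013 = 2.201 m/s. Hydraulic depth D_h = A/T = 4.177/3.57 = 1.17 m.
Froude number Fr = V/√(g·D_h) = 2.201/√(9.81×1.17) = 0.65, which is less than 1, so the flow is subcritical.

subcritical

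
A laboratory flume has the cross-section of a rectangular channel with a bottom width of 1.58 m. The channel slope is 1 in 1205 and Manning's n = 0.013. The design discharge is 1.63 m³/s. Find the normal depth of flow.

y_n = 0.846 m

Manning's equation rearranged: A R^(2/3) = nQ / (1·√S) = 0.013 × 1.63 / (√0.0008299) = 0.7356.
At y = 0.722 m: A R^(2/3) = 0.5956 — low.
At y = 0.953 m: A R^(2/3) = 0.8604 — high.
At y = 0.846 m: A R^(2/3) = 0.7359 — close enough.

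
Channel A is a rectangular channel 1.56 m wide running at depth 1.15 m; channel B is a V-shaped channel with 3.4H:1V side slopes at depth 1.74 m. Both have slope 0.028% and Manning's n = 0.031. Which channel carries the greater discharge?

channel B

Channel A: Flow area A = b·y = 1.56 × 1.15 = 1.794 m². Wetted perimeter P = b + 2y = 1.56 + 2×1.15 = 3.86 m. Hydraulic radius R = A/P = 1.794/3.86 = 0.4648 m. Q_A = (1/0.031)·1.794·0.4648^(2/3)·√0.00028 = 0.581 m³/s.
Channel B: For a triangular section with side slope z = 3.4: A = zy² = 3.4×1.74² = 10.29 m²; P = 2y√(1+z²) = 2×1.74×3.544 = 12.33 m. Hydraulic radius R = A/P = 10.29/12.33 = 0.8346 m. Q_B = (1/0.031)·10.29·0.8346^(2/3)·√0.00028 = 4.926 m³/s.
Q_A = 0.581 m³/s vs Q_B = 4.926 m³/s, so channel B carries more.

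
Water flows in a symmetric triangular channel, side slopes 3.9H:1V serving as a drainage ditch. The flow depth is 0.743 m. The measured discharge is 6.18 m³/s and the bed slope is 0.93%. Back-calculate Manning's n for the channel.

n = 0.017

For a triangular section with side slope z = 3.9: A = zy² = 3.9×0.743² = 2.153 m²; P = 2y√(1+z²) = 2×0.743×4.026 = 5.983 m.
Hydraulic radius R = A/P = 2.153/5.983 = 0.3599 m.
Rearranging Manning's equation: n = (1/Q) A R^(2/3) S^(1/2) = (1/6.18) × 2.153 × 0.3599^(2/3) × √0.0093 = 0.017.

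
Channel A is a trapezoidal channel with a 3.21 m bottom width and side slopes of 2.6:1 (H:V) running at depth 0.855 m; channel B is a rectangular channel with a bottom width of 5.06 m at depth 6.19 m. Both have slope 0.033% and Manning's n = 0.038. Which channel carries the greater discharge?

Channel A: With bottom width b = 3.21 m and side slope z = 2.6: A = (b + zy)y = (3.21 + 2.6×0.855)×0.855 = 4.645 m²; P = b + 2y√(1+z²) = 3.21 + 2×0.855×2.786 = 7.974 m. Hydraulic radius R = A/P = 4.645/7.974 = 0.5826 m. Q_A = (1/0.038)·4.645·0.5826^(2/3)·√0.00033 = 1.549 m³/s.
Channel B: Flow area A = b·y = 5.06 × 6.19 = 31.32 m². Wetted perimeter P = b + 2y = 5.06 + 2×6.19 = 17.44 m. Hydraulic radius R = A/P = 31.32/17.44 = 1.796 m. Q_B = (1/0.038)·31.32·1.796^(2/3)·√0.00033 = 22.12 m³/s.
Q_A = 1.549 m³/s vs Q_B = 22.12 m³/s, so channel B carries more.

channel B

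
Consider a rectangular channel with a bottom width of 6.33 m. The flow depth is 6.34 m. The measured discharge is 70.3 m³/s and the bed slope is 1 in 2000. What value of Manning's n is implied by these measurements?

Flow area A = b·y = 6.33 × 6.34 = 40.13 m². Wetted perimeter P = b + 2y = 6.33 + 2×6.34 = 19.01 m.
Hydraulic radius R = A/P = 40.13/19.01 = 2.111 m.
Rearranging Manning's equation: n = (1/Q) A R^(2/3) S^(1/2) = (1/70.3) × 40.13 × 2.111^(2/3) × √0.0005 = 0.021.

n = 0.021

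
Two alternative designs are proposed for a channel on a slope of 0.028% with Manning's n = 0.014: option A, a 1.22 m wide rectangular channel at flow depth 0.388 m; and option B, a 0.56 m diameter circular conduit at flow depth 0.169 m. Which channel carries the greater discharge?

channel A

Channel A: Flow area A = b·y = 1.22 × 0.388 = 0.4734 m². Wetted perimeter P = b + 2y = 1.22 + 2×0.388 = 1.996 m. Hydraulic radius R = A/P = 0.4734/1.996 = 0.2372 m. Q_A = (1/0.014)·0.4734·0.2372^(2/3)·√0.00028 = 0.2168 m³/s.
Channel B: For a circular section of diameter D = 0.56 m at depth y = 0.169 m, the central angle is θ = 2 arccos(1 − 2y/D) = 2.326 rad. Then A = (D²/8)(θ − sin θ) = 0.06266 m² and P = Dθ/2 = 0.6514 m. Hydraulic radius R = A/P = 0.06266/0.6514 = 0.0962 m. Q_B = (1/0.014)·0.06266·0.0962^(2/3)·√0.00028 = 0.01572 m³/s.
Q_A = 0.2168 m³/s vs Q_B = 0.01572 m³/s, so channel A carries more.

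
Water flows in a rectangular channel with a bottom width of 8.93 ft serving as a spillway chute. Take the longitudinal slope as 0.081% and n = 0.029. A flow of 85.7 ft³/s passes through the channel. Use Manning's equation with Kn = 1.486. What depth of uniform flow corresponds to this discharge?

y_n = 4 ft

Manning's equation rearranged: A R^(2/3) = nQ / (1.486·√S) = 0.029 × 85.7 / (1.486 × √0.00081) = 58.76.
At y = 4.98 ft: A R^(2/3) = 78.7 — over.
At y = 2.94 ft: A R^(2/3) = 38.46 — short.
At y = 4 ft: A R^(2/3) = 58.76 — close enough.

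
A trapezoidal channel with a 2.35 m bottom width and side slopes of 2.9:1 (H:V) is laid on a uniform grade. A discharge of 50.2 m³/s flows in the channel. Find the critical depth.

At critical depth, Q² T / (g A³) = 1, i.e. A³/T = Q²/g = 50.2²/9.81 = 256.9.
Trying y = 2.24 m: A³/T = 507.1 — over.
Trying y = 1.64 m: A³/T = 133.4 — short.
Trying y = 1.91 m: A³/T = 254.8 — close enough.

y_c = 1.91 m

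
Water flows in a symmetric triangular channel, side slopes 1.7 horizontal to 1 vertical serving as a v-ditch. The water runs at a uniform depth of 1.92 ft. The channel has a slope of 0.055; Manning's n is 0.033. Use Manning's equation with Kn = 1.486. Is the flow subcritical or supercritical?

For a triangular section with side slope z = 1.7: A = zy² = 1.7×1.92² = 6.267 ft²; P = 2y√(1+z²) = 2×1.92×1.972 = 7.574 ft.
Hydraulic radius R = A/P = 6.267/7.574 = 0.8275 ft.
V = (1.486/n) R^(2/3) √S = (1.486/0.033) × 0.8275^(2/3) × √0.055 = 9.308 ft/s. Hydraulic depth D_h = A/T = 6.267/6.528 = 0.96 ft.
Froude number Fr = V/√(g·D_h) = 9.308/√(32.2×0.96) = 1.67, which is greater than 1, so the flow is supercritical.

supercritical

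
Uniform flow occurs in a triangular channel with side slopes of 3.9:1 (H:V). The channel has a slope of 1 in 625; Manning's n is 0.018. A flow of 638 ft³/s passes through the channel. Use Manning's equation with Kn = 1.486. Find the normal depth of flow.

Manning's equation rearranged: A R^(2/3) = nQ / (1.486·√S) = 0.018 × 638 / (1.486 × √0.0016) = 193.2.
Trying y = 4.58 ft: A R^(2/3) = 139.1 — too small.
Trying y = 5.71 ft: A R^(2/3) = 250.5 — too large.
Trying y = 5.18 ft: A R^(2/3) = 193.2 — matches.

y_n = 5.18 ft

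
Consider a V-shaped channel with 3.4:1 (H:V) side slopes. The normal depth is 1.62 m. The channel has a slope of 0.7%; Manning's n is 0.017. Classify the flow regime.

For a triangular section with side slope z = 3.4: A = zy² = 3.4×1.62² = 8.923 m²; P = 2y√(1+z²) = 2×1.62×3.544 = 11.48 m.
Hydraulic radius R = A/P = 8.923/11.48 = 0.7771 m.
V = (1/n) R^(2/3) √S = (1/0.017) × 0.7771^(2/3) × √0.007 = 4.16 m/s. Hydraulic depth D_h = A/T = 8.923/11.02 = 0.81 m.
Froude number Fr = V/√(g·D_h) = 4.16/√(9.81×0.81) = 1.48, which is greater than 1, so the flow is supercritical.

supercritical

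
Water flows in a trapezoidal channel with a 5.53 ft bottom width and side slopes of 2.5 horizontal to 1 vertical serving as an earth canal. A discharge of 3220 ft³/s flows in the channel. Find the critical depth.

At critical depth, Q² T / (g A³) = 1, i.e. A³/T = Q²/g = 3220²/32.2 = 322000.
At y = 10.6 ft: A³/T = 668700 — over.
At y = 7.76 ft: A³/T = 163300 — short.
At y = 9.03 ft: A³/T = 322500 — ≈ 322000.

y_c = 9.03 ft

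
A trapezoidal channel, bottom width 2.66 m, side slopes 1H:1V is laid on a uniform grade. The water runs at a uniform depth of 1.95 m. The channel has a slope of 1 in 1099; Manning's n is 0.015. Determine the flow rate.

Q = 19.3 m³/s

With bottom width b = 2.66 m and side slope z = 1: A = (b + zy)y = (2.66 + 1×1.95)×1.95 = 8.989 m²; P = b + 2y√(1+z²) = 2.66 + 2×1.95×1.414 = 8.175 m.
Hydraulic radius R = A/P = 8.989/8.175 = 1.1 m.
Manning's equation: Q = (1/n) A R^(2/3) S^(1/2) = (1/0.015) × 8.989 × 1.1^(2/3) × 0.0009099^(1/2) = 19.3 m³/s.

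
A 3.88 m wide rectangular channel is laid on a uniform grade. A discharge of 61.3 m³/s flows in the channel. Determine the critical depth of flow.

For a rectangular channel, critical depth y_c = (q²/g)^(1/3) where q = Q/b = 61.3/3.88 = 15.8 m²/s.
So y_c = (15.8²/9.81)^(1/3) = 2.94 m.

y_c = 2.94 m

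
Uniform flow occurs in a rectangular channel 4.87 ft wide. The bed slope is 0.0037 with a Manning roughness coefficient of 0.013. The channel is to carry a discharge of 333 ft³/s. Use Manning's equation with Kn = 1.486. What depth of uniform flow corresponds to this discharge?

Manning's equation rearranged: A R^(2/3) = nQ / (1.486·√S) = 0.013 × 333 / (1.486 × √0.0037) = 47.89.
Try y = 8.29 ft: A R^(2/3) = 61.54 — too large.
Try y = 5.9 ft: A R^(2/3) = 41.31 — too small.
Try y = 6.68 ft: A R^(2/3) = 47.86 — ≈ 47.89.

y_n = 6.68 ft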